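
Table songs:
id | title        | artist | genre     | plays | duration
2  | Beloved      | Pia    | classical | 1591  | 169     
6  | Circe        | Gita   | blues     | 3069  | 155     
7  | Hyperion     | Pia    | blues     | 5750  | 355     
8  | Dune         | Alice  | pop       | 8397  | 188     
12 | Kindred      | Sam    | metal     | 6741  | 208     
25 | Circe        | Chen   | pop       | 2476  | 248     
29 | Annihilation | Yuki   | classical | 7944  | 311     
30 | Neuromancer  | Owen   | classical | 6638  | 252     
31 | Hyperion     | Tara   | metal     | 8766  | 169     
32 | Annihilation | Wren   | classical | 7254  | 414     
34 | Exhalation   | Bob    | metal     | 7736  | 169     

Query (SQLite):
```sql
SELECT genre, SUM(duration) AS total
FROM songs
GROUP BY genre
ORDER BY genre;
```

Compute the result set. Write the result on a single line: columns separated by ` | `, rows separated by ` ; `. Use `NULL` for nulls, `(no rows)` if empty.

Partition songs by genre; compute SUM(duration) within each group.
  blues: ids {6, 7} → SUM(duration)=510
  classical: ids {2, 29, 30, 32} → SUM(duration)=1146
  metal: ids {12, 31, 34} → SUM(duration)=546
  pop: ids {8, 25} → SUM(duration)=436

blues | 510 ; classical | 1146 ; metal | 546 ; pop | 436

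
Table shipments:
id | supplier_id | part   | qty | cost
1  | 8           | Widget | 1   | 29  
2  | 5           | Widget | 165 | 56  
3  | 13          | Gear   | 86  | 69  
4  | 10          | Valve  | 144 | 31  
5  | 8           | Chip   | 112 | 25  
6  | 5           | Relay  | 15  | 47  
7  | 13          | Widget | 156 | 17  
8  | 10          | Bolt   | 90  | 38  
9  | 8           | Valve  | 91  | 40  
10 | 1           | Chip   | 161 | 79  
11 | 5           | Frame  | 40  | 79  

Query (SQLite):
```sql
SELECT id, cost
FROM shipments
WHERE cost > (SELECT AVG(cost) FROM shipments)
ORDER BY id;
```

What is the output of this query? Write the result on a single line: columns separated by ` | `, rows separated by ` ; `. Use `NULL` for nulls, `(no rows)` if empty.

2 | 56 ; 3 | 69 ; 6 | 47 ; 10 | 79 ; 11 | 79

Scalar subquery: AVG(cost) over all shipments rows = 46.363636 (≈; comparison uses full precision).
Keep rows where cost > that value.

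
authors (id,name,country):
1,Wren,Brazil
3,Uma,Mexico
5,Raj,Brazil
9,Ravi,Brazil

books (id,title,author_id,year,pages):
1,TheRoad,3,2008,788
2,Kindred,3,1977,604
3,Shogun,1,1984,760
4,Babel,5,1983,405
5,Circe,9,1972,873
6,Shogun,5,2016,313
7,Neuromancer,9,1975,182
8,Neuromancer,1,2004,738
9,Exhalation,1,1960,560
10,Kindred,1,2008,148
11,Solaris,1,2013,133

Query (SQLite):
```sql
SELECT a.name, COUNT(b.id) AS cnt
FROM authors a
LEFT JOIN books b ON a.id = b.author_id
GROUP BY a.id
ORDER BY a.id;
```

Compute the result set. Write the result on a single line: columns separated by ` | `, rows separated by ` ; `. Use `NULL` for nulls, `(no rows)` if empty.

LEFT JOIN keeps every authors row; unmatched ones get NULL for books columns.
Group by authors.id and compute COUNT(b.id). COUNT(col) of an all-NULL group is 0.
  1: ids {3, 8, 9, 10, 11} → COUNT(b.id)=5
  3: ids {1, 2} → COUNT(b.id)=2
  5: ids {4, 6} → COUNT(b.id)=2
  9: ids {5, 7} → COUNT(b.id)=2

Wren | 5 ; Uma | 2 ; Raj | 2 ; Ravi | 2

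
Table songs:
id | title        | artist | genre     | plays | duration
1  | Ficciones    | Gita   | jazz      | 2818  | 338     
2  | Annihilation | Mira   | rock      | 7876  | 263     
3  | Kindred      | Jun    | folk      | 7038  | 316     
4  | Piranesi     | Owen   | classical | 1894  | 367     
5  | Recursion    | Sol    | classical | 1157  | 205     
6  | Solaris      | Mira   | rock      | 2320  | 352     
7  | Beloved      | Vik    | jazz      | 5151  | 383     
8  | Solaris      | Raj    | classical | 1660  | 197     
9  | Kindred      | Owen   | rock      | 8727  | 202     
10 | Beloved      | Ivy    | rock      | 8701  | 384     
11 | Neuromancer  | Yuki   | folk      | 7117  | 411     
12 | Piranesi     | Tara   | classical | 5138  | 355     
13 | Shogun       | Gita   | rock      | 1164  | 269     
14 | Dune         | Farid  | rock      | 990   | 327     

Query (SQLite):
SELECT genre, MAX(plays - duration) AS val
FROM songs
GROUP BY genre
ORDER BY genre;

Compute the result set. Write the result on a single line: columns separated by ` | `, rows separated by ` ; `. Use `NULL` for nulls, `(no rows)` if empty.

classical | 4783 ; folk | 6722 ; jazz | 4768 ; rock | 8525

For each row compute plays - duration.
Group by genre; take MAX of the expression per group.
  classical: ids {4, 5, 8, 12} → MAX(plays - duration)=4783
  folk: ids {3, 11} → MAX(plays - duration)=6722
  jazz: ids {1, 7} → MAX(plays - duration)=4768
  rock: ids {2, 6, 9, 10, 13, 14} → MAX(plays - duration)=8525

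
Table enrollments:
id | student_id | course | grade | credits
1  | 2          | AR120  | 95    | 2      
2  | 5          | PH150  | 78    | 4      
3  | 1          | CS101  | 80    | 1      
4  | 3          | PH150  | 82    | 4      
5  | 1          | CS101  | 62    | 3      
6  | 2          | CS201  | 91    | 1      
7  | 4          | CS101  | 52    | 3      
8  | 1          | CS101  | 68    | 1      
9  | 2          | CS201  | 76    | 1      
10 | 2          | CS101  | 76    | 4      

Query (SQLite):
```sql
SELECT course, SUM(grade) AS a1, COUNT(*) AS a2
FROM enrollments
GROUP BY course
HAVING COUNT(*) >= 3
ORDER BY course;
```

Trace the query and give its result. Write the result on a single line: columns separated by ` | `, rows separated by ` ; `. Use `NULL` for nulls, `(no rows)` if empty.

Group enrollments by course.
Per group compute: SUM(grade), COUNT(*).
HAVING: drop groups with fewer than 3 rows.
  AR120: ids {1} → SUM(grade)=95, COUNT(*)=1
  CS101: ids {3, 5, 7, 8, 10} → SUM(grade)=338, COUNT(*)=5
  CS201: ids {6, 9} → SUM(grade)=167, COUNT(*)=2
  PH150: ids {2, 4} → SUM(grade)=160, COUNT(*)=2

CS101 | 338 | 5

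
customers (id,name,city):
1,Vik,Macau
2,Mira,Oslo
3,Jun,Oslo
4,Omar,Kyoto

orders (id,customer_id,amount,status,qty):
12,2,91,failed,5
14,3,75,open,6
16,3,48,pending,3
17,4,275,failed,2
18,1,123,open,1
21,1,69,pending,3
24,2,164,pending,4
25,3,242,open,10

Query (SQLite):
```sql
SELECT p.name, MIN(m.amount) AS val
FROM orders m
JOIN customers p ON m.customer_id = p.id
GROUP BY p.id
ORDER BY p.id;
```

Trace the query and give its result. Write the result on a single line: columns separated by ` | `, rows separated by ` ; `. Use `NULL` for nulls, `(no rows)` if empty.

Vik | 69 ; Mira | 91 ; Jun | 48 ; Omar | 275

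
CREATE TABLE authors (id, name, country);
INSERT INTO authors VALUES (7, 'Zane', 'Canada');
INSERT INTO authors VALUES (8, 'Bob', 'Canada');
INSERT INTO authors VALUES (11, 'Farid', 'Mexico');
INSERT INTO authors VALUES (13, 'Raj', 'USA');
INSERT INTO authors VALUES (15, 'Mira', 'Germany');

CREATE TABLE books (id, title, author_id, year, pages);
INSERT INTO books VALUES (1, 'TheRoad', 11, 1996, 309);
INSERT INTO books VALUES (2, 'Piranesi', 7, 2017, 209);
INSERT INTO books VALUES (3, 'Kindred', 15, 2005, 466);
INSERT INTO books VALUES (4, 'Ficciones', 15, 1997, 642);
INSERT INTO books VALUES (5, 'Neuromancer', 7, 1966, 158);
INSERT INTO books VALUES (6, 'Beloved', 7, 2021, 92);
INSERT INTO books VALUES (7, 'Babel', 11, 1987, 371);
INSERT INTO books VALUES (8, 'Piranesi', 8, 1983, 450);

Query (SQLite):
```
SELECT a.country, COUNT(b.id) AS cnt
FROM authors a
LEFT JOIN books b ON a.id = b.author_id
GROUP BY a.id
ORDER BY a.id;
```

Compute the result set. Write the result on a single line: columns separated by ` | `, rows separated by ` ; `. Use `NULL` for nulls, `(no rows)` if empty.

Canada | 3 ; Canada | 1 ; Mexico | 2 ; USA | 0 ; Germany | 2

LEFT JOIN keeps every authors row; unmatched ones get NULL for books columns.
Group by authors.id and compute COUNT(b.id). COUNT(col) of an all-NULL group is 0.
  7: ids {2, 5, 6} → COUNT(b.id)=3
  8: ids {8} → COUNT(b.id)=1
  11: ids {1, 7} → COUNT(b.id)=2
  13: ids {—} → COUNT(b.id)=0
  15: ids {3, 4} → COUNT(b.id)=2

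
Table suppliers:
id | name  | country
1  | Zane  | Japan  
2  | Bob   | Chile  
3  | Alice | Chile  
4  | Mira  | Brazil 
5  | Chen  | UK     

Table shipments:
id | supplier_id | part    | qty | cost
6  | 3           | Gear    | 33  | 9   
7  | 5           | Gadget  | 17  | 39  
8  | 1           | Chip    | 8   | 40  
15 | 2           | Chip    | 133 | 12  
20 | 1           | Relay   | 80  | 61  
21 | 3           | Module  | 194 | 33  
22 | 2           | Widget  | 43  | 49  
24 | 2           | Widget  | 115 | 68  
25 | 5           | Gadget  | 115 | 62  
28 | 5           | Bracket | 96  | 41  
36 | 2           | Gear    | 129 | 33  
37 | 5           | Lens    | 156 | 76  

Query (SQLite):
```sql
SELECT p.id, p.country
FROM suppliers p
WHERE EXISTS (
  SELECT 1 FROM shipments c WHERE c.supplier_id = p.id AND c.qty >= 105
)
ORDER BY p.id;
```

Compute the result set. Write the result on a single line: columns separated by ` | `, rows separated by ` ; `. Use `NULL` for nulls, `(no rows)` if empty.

For each suppliers row, check whether any shipments with matching supplier_id has qty >= 105.
Keep rows where that is true.

2 | Chile ; 3 | Chile ; 5 | UK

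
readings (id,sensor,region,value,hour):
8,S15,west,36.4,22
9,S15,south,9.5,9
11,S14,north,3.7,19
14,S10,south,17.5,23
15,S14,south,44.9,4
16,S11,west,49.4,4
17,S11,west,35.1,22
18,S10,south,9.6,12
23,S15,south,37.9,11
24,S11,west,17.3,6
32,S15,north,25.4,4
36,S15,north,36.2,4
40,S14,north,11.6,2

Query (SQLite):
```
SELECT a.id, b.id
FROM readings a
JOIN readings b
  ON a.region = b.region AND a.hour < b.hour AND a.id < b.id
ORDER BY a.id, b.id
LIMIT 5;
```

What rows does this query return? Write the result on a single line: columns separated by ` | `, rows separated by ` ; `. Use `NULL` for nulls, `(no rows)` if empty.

9 | 14 ; 9 | 18 ; 9 | 23 ; 15 | 18 ; 15 | 23

Pairs (a,b) with same region, a.hour < b.hour, a.id < b.id.
region groups: north:{11,32,36,40} south:{9,14,15,18,23} west:{8,16,17,24}
Ordered by (a.id, b.id); first 5.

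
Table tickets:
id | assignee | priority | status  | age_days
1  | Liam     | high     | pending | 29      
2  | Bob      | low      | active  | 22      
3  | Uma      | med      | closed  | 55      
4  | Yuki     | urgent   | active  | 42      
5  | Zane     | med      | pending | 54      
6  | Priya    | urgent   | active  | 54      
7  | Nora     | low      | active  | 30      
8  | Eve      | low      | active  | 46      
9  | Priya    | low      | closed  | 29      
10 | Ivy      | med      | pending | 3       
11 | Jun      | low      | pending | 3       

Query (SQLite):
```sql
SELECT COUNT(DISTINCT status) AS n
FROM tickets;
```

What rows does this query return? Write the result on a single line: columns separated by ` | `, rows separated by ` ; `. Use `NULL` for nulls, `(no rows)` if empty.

3

Count distinct non-NULL status values.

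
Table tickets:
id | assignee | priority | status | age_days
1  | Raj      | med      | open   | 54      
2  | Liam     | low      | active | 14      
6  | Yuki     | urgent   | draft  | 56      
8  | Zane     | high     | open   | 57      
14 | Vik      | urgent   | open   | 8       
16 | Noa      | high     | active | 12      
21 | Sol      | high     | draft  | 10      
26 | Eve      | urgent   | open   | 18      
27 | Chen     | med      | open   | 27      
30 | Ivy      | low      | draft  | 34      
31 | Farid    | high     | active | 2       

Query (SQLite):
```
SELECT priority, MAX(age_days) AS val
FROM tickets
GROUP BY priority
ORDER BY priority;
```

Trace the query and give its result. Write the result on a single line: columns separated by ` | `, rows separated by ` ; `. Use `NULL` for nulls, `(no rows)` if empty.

Partition tickets by priority; compute MAX(age_days) within each group.
  high: ids {8, 16, 21, 31} → MAX(age_days)=57
  low: ids {2, 30} → MAX(age_days)=34
  med: ids {1, 27} → MAX(age_days)=54
  urgent: ids {6, 14, 26} → MAX(age_days)=56

high | 57 ; low | 34 ; med | 54 ; urgent | 56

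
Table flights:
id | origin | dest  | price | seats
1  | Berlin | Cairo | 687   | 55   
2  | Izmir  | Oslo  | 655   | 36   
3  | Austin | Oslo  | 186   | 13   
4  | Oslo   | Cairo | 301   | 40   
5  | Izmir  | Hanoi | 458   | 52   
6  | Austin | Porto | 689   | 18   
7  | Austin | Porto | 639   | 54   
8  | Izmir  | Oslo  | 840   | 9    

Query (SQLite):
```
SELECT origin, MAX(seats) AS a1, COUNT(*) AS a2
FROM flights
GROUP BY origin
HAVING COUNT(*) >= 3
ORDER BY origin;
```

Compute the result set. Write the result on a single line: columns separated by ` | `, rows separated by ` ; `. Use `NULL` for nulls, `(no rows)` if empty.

Austin | 54 | 3 ; Izmir | 52 | 3

Group flights by origin.
Per group compute: MAX(seats), COUNT(*).
HAVING: drop groups with fewer than 3 rows.
  Austin: ids {3, 6, 7} → MAX(seats)=54, COUNT(*)=3
  Berlin: ids {1} → MAX(seats)=55, COUNT(*)=1
  Izmir: ids {2, 5, 8} → MAX(seats)=52, COUNT(*)=3
  Oslo: ids {4} → MAX(seats)=40, COUNT(*)=1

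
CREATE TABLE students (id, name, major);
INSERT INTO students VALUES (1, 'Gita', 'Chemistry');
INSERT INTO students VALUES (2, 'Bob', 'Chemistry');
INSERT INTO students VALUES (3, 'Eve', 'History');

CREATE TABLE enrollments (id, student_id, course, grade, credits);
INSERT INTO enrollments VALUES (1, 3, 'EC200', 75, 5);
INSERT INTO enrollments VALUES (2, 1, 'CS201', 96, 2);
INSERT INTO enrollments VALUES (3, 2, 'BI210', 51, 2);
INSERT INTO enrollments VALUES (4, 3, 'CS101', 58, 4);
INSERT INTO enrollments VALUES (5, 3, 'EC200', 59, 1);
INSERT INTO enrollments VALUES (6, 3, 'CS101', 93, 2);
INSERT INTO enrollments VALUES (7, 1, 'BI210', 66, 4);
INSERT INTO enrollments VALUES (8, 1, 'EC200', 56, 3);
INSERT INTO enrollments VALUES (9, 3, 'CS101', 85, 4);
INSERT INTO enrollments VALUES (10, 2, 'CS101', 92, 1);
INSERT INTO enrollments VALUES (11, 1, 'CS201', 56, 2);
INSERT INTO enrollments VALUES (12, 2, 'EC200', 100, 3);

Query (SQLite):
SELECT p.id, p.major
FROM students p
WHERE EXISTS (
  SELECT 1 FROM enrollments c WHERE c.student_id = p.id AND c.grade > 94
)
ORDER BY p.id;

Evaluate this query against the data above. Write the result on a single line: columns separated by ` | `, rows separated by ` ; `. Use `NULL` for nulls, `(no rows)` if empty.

1 | Chemistry ; 2 | Chemistry

For each students row, check whether any enrollments with matching student_id has grade > 94.
Keep rows where that is true.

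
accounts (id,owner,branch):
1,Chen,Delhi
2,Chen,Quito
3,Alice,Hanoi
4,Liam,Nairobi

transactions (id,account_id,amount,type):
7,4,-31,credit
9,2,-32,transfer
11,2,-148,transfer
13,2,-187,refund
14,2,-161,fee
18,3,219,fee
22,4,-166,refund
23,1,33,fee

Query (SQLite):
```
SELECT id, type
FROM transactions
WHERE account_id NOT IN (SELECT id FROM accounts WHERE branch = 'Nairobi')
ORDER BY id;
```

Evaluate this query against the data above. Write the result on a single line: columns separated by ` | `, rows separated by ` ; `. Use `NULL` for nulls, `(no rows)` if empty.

Inner query: accounts.id where branch = 'Nairobi'.
Outer: keep transactions rows whose account_id is not in that set.
Inner query → {4}

9 | transfer ; 11 | transfer ; 13 | refund ; 14 | fee ; 18 | fee ; 23 | fee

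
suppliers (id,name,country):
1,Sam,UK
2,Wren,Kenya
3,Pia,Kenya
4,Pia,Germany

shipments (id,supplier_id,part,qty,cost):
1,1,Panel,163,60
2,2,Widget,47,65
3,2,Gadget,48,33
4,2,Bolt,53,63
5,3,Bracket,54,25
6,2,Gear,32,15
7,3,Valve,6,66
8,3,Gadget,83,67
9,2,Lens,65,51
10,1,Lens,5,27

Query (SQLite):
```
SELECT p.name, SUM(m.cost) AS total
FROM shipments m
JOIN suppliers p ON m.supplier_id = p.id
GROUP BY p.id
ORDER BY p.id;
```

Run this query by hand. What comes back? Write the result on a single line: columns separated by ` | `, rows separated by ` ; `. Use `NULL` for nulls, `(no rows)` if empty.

Join each shipments row to its suppliers via supplier_id.
Group joined rows by suppliers.id; compute SUM(m.cost) per group.
  1: ids {1, 10} → SUM(m.cost)=87
  2: ids {2, 3, 4, 6, 9} → SUM(m.cost)=227
  3: ids {5, 7, 8} → SUM(m.cost)=158

Sam | 87 ; Wren | 227 ; Pia | 158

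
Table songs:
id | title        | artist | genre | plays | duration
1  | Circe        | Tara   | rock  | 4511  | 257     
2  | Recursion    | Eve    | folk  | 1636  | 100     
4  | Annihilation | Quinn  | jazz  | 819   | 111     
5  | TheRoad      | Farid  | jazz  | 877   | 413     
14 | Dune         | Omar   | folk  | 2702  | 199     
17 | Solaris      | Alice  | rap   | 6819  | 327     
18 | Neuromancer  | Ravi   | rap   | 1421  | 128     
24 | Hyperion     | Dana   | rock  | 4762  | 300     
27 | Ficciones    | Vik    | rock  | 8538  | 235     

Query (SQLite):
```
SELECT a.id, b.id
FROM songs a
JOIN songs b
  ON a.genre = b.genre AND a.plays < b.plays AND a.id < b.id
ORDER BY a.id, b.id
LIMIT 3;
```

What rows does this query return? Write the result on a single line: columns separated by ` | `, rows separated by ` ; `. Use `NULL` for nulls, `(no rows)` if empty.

1 | 24 ; 1 | 27 ; 2 | 14

Pairs (a,b) with same genre, a.plays < b.plays, a.id < b.id.
genre groups: folk:{2,14} jazz:{4,5} rap:{17,18} rock:{1,24,27}
Ordered by (a.id, b.id); first 3.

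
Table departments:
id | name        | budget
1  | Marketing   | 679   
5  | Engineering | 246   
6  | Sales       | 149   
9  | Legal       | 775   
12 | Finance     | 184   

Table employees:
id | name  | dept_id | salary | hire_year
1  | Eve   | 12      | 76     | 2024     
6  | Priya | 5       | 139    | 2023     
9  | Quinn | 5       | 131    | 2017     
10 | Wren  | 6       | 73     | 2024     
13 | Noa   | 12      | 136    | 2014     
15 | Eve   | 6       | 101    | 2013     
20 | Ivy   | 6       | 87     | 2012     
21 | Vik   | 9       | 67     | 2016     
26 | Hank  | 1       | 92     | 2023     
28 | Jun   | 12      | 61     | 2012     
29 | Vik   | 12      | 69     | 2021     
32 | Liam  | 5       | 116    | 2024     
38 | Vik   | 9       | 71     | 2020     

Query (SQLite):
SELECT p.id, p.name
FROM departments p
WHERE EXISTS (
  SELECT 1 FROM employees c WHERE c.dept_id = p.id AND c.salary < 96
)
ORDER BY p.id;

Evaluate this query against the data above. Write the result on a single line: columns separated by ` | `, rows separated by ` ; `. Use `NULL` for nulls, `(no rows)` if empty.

For each departments row, check whether any employees with matching dept_id has salary < 96.
Keep rows where that is true.

1 | Marketing ; 6 | Sales ; 9 | Legal ; 12 | Finance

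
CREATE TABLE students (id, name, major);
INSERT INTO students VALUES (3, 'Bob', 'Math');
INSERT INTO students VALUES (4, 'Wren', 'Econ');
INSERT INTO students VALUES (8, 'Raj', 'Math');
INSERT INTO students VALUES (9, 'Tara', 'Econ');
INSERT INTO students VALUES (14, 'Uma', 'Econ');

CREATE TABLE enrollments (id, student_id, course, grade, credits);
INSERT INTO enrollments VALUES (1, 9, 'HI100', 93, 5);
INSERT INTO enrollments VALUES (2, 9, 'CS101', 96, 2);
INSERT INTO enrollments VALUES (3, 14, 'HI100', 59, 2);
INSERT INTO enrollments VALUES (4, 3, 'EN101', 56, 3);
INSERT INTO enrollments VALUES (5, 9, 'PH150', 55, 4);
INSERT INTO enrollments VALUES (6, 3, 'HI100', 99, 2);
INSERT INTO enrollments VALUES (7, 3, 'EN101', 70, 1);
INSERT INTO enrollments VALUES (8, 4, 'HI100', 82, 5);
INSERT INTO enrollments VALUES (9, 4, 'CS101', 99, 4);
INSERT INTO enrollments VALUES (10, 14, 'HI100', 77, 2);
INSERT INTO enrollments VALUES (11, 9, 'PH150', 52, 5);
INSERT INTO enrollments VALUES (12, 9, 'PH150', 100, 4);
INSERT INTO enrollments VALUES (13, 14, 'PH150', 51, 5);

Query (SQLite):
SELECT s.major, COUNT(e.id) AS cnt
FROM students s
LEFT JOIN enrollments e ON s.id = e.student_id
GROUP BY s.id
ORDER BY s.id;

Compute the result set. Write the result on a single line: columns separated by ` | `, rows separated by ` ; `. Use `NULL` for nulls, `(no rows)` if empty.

Math | 3 ; Econ | 2 ; Math | 0 ; Econ | 5 ; Econ | 3

LEFT JOIN keeps every students row; unmatched ones get NULL for enrollments columns.
Group by students.id and compute COUNT(e.id). COUNT(col) of an all-NULL group is 0.
  3: ids {4, 6, 7} → COUNT(e.id)=3
  4: ids {8, 9} → COUNT(e.id)=2
  8: ids {—} → COUNT(e.id)=0
  9: ids {1, 2, 5, 11, 12} → COUNT(e.id)=5
  14: ids {3, 10, 13} → COUNT(e.id)=3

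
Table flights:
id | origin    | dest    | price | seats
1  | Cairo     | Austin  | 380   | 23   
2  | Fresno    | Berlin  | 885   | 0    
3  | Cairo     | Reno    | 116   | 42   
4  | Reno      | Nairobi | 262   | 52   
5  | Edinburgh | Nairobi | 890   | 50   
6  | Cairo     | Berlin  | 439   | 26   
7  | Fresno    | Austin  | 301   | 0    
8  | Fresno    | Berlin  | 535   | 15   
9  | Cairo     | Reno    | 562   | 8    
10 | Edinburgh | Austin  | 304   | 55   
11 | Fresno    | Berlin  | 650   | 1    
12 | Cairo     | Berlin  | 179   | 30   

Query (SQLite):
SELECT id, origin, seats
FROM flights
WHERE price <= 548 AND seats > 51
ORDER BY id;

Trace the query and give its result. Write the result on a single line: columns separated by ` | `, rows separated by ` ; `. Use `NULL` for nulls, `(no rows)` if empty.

price <= 548: ids {1, 3, 4, 6, 7, 8, 10, 12}
seats > 51: ids {4, 10}
Combine with AND.

4 | Reno | 52 ; 10 | Edinburgh | 55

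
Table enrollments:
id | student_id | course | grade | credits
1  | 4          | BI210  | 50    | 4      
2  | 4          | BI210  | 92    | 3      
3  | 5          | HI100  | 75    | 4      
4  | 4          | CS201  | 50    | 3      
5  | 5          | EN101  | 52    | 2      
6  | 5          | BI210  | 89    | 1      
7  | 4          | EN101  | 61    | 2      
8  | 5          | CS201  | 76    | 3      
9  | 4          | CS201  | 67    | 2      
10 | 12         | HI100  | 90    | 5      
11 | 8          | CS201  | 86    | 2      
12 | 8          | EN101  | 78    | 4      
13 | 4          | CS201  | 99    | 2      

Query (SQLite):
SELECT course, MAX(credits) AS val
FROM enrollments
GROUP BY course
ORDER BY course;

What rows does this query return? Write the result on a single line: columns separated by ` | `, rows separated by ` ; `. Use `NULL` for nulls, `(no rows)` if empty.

BI210 | 4 ; CS201 | 3 ; EN101 | 4 ; HI100 | 5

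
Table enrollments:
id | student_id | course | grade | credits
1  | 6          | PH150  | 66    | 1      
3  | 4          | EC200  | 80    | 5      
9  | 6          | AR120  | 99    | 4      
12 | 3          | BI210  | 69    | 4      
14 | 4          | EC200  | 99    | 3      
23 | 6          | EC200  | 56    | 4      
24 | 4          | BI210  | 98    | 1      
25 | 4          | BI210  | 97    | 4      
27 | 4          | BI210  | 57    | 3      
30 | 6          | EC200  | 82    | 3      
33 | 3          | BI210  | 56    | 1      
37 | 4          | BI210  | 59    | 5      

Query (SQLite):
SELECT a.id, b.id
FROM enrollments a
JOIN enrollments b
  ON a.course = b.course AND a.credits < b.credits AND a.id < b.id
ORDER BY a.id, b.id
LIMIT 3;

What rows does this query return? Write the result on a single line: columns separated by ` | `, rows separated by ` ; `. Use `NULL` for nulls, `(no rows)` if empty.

12 | 37 ; 14 | 23 ; 24 | 25

Pairs (a,b) with same course, a.credits < b.credits, a.id < b.id.
course groups: AR120:{9} BI210:{12,24,25,27,33,37} EC200:{3,14,23,30} PH150:{1}
Ordered by (a.id, b.id); first 3.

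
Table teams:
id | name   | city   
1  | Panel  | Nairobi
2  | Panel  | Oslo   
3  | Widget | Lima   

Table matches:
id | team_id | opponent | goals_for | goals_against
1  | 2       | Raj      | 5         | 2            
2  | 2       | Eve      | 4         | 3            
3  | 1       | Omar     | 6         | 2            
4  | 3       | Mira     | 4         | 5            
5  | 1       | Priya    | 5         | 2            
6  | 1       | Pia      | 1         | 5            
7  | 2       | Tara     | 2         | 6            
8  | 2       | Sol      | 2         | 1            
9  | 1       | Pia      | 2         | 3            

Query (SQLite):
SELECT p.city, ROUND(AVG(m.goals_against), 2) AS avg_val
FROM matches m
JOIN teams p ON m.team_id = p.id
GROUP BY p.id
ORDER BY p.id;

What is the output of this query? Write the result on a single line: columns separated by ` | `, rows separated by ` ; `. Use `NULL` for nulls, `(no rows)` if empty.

Nairobi | 3 ; Oslo | 3 ; Lima | 5

Join each matches row to its teams via team_id.
Group joined rows by teams.id; compute ROUND(AVG(m.goals_against), 2) per group.
  1: ids {3, 5, 6, 9} → ROUND(AVG(m.goals_against), 2)=3
  2: ids {1, 2, 7, 8} → ROUND(AVG(m.goals_against), 2)=3
  3: ids {4} → ROUND(AVG(m.goals_against), 2)=5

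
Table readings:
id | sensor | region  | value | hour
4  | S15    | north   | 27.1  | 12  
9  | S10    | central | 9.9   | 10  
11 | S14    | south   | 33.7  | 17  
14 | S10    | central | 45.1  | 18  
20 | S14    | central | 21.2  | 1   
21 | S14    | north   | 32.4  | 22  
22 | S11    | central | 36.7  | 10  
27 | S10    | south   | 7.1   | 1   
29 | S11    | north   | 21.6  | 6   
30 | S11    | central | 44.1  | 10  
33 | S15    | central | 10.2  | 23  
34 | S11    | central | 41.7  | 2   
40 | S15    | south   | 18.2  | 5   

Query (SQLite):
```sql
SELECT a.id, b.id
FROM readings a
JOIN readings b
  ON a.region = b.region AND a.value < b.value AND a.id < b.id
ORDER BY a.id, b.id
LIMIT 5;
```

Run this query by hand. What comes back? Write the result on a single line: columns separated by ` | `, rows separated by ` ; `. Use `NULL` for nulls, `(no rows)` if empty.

Pairs (a,b) with same region, a.value < b.value, a.id < b.id.
region groups: central:{9,14,20,22,30,33,34} north:{4,21,29} south:{11,27,40}
Ordered by (a.id, b.id); first 5.

4 | 21 ; 9 | 14 ; 9 | 20 ; 9 | 22 ; 9 | 30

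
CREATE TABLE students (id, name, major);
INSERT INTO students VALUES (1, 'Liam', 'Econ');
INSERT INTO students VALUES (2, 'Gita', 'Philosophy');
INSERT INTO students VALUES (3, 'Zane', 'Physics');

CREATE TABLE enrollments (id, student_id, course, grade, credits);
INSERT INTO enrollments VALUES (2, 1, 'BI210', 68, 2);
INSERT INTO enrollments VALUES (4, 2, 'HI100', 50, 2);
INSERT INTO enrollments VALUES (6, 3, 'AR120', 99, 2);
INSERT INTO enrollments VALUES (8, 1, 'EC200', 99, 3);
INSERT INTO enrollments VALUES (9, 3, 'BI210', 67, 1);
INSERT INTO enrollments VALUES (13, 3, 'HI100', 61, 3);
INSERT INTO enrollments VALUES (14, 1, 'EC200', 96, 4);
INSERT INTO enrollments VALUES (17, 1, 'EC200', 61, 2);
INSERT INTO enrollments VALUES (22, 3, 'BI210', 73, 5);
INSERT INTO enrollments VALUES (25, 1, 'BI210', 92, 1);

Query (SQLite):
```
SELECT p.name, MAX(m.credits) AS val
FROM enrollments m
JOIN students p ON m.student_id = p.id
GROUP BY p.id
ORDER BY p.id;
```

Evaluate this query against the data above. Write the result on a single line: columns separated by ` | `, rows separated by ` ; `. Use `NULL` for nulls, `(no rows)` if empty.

Liam | 4 ; Gita | 2 ; Zane | 5

Join each enrollments row to its students via student_id.
Group joined rows by students.id; compute MAX(m.credits) per group.
  1: ids {2, 8, 14, 17, 25} → MAX(m.credits)=4
  2: ids {4} → MAX(m.credits)=2
  3: ids {6, 9, 13, 22} → MAX(m.credits)=5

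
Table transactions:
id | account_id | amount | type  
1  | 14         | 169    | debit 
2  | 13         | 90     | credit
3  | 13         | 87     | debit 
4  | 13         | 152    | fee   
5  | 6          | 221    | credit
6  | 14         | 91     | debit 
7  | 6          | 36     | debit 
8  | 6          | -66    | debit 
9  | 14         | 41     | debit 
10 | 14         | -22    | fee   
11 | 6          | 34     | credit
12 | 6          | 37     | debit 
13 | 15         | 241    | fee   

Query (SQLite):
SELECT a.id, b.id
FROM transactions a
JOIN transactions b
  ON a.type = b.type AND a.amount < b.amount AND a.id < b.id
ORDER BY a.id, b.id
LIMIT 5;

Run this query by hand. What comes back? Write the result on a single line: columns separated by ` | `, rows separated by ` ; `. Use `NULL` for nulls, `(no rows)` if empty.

2 | 5 ; 3 | 6 ; 4 | 13 ; 7 | 9 ; 7 | 12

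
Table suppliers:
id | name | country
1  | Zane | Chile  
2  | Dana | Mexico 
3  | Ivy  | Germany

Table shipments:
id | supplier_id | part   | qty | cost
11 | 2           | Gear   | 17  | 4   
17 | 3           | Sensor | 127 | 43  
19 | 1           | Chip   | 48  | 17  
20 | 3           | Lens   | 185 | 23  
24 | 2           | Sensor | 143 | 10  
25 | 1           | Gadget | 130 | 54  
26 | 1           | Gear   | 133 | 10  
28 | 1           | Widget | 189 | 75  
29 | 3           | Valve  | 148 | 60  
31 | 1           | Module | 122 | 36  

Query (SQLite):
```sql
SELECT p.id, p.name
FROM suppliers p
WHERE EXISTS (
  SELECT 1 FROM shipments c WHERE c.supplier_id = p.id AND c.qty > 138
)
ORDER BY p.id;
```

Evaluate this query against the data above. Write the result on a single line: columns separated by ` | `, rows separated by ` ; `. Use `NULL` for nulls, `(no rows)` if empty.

1 | Zane ; 2 | Dana ; 3 | Ivy

For each suppliers row, check whether any shipments with matching supplier_id has qty > 138.
Keep rows where that is true.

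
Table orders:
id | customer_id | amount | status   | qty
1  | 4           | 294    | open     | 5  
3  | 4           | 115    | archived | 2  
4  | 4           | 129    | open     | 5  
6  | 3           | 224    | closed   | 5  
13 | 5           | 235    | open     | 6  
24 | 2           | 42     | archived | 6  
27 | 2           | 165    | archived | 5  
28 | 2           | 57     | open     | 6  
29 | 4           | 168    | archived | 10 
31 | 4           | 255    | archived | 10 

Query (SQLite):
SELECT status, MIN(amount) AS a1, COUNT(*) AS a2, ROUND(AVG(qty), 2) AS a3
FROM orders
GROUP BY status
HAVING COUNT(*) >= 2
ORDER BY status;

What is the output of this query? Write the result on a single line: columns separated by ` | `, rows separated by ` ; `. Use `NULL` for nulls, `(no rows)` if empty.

archived | 42 | 5 | 6.6 ; open | 57 | 4 | 5.5

Group orders by status.
Per group compute: MIN(amount), COUNT(*), ROUND(AVG(qty), 2).
HAVING: drop groups with fewer than 2 rows.
  archived: ids {3, 24, 27, 29, 31} → MIN(amount)=42, COUNT(*)=5, ROUND(AVG(qty), 2)=6.6
  closed: ids {6} → MIN(amount)=224, COUNT(*)=1, ROUND(AVG(qty), 2)=5
  open: ids {1, 4, 13, 28} → MIN(amount)=57, COUNT(*)=4, ROUND(AVG(qty), 2)=5.5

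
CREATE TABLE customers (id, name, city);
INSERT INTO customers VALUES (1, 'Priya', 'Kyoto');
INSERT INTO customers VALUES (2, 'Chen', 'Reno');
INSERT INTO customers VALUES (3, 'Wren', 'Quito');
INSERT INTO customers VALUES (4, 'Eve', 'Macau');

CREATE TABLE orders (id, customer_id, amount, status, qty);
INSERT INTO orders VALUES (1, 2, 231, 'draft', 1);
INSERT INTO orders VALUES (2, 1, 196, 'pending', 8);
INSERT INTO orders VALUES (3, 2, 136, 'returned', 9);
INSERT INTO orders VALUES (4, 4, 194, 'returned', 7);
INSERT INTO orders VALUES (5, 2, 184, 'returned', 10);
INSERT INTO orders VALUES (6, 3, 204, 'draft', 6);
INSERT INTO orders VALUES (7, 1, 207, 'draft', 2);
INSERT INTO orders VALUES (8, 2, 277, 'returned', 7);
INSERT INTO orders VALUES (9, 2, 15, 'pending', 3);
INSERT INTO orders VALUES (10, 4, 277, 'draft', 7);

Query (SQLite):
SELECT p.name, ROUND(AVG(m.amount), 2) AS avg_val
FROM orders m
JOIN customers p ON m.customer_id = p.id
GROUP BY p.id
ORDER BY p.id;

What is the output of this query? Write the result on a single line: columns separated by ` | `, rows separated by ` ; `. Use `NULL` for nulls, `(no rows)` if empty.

Priya | 201.5 ; Chen | 168.6 ; Wren | 204 ; Eve | 235.5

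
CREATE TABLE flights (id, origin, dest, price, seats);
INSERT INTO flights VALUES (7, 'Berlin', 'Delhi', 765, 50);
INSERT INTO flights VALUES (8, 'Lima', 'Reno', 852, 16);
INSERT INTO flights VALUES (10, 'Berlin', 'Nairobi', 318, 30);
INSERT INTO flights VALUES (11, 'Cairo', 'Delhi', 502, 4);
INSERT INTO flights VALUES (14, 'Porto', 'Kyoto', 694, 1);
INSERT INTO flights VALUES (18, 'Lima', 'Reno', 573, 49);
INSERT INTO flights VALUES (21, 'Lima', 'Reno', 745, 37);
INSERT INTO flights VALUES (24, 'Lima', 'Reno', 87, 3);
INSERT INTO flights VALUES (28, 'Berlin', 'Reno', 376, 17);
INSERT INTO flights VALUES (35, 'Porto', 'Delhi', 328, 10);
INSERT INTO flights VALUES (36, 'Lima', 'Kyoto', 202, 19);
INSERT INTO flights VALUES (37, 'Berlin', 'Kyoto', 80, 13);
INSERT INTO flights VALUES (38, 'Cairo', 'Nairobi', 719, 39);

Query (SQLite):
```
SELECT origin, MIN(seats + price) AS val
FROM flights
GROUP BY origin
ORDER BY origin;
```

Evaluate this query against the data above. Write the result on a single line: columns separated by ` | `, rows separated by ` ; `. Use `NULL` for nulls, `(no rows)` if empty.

Berlin | 93 ; Cairo | 506 ; Lima | 90 ; Porto | 338

For each row compute seats + price.
Group by origin; take MIN of the expression per group.
  Berlin: ids {7, 10, 28, 37} → MIN(seats + price)=93
  Cairo: ids {11, 38} → MIN(seats + price)=506
  Lima: ids {8, 18, 21, 24, 36} → MIN(seats + price)=90
  Porto: ids {14, 35} → MIN(seats + price)=338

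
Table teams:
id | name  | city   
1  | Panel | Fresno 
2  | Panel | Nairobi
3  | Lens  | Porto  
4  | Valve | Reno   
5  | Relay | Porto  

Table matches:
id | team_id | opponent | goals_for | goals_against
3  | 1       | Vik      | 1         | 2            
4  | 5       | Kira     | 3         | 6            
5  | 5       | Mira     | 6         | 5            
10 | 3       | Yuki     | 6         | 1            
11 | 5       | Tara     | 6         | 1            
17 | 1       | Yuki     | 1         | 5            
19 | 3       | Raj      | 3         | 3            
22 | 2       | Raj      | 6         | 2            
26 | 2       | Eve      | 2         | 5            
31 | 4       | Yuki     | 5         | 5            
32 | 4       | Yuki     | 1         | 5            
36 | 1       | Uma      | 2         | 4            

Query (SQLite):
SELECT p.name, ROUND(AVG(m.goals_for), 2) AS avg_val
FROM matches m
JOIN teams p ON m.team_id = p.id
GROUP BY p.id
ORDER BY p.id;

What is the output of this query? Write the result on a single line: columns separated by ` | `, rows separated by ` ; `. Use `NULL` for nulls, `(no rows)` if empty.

Panel | 1.33 ; Panel | 4 ; Lens | 4.5 ; Valve | 3 ; Relay | 5

Join each matches row to its teams via team_id.
Group joined rows by teams.id; compute ROUND(AVG(m.goals_for), 2) per group.
  1: ids {3, 17, 36} → ROUND(AVG(m.goals_for), 2)=1.33
  2: ids {22, 26} → ROUND(AVG(m.goals_for), 2)=4
  3: ids {10, 19} → ROUND(AVG(m.goals_for), 2)=4.5
  4: ids {31, 32} → ROUND(AVG(m.goals_for), 2)=3
  5: ids {4, 5, 11} → ROUND(AVG(m.goals_for), 2)=5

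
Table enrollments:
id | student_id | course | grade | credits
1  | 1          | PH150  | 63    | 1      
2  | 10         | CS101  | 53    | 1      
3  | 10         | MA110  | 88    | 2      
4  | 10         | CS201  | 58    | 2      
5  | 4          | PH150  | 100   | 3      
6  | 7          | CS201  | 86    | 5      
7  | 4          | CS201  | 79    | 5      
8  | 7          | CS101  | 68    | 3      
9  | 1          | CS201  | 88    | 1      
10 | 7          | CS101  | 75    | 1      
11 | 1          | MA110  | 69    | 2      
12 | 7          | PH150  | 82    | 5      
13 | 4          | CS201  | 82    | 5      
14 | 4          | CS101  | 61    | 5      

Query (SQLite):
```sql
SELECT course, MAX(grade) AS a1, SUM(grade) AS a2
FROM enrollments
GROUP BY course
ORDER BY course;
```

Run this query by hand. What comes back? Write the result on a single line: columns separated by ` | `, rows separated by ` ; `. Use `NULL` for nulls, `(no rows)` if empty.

CS101 | 75 | 257 ; CS201 | 88 | 393 ; MA110 | 88 | 157 ; PH150 | 100 | 245

Group enrollments by course.
Per group compute: MAX(grade), SUM(grade).
  CS101: ids {2, 8, 10, 14} → MAX(grade)=75, SUM(grade)=257
  CS201: ids {4, 6, 7, 9, 13} → MAX(grade)=88, SUM(grade)=393
  MA110: ids {3, 11} → MAX(grade)=88, SUM(grade)=157
  PH150: ids {1, 5, 12} → MAX(grade)=100, SUM(grade)=245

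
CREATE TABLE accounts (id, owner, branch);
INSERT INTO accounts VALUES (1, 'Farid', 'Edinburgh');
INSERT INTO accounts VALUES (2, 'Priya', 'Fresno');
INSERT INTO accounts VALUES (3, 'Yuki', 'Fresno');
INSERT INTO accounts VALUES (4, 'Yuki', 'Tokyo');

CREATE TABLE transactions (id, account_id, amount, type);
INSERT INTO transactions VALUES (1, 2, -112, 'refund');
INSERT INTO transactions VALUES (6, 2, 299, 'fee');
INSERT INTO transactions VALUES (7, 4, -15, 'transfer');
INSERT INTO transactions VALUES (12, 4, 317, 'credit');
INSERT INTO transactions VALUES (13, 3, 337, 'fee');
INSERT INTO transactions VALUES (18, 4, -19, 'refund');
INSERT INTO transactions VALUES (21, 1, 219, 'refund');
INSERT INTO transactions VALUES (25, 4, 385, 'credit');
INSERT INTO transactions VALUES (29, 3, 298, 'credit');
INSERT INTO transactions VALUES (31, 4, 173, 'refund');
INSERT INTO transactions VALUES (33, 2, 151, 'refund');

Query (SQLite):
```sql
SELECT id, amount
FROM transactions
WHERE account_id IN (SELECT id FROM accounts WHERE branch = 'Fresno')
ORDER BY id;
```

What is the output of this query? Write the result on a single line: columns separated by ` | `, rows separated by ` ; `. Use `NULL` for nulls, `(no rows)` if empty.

Inner query: accounts.id where branch = 'Fresno'.
Outer: keep transactions rows whose account_id is in that set.
Inner query → {2, 3}

1 | -112 ; 6 | 299 ; 13 | 337 ; 29 | 298 ; 33 | 151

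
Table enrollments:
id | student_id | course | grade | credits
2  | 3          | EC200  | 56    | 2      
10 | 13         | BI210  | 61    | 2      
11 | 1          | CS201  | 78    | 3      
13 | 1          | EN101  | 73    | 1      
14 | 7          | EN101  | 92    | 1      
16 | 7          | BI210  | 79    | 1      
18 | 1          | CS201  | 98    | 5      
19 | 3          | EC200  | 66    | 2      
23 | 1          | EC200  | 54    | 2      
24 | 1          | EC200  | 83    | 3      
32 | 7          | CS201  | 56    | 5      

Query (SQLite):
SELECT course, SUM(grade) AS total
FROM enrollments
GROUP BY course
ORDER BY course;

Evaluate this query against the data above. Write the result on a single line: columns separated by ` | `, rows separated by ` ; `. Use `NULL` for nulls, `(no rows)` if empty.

Partition enrollments by course; compute SUM(grade) within each group.
  BI210: ids {10, 16} → SUM(grade)=140
  CS201: ids {11, 18, 32} → SUM(grade)=232
  EC200: ids {2, 19, 23, 24} → SUM(grade)=259
  EN101: ids {13, 14} → SUM(grade)=165

BI210 | 140 ; CS201 | 232 ; EC200 | 259 ; EN101 | 165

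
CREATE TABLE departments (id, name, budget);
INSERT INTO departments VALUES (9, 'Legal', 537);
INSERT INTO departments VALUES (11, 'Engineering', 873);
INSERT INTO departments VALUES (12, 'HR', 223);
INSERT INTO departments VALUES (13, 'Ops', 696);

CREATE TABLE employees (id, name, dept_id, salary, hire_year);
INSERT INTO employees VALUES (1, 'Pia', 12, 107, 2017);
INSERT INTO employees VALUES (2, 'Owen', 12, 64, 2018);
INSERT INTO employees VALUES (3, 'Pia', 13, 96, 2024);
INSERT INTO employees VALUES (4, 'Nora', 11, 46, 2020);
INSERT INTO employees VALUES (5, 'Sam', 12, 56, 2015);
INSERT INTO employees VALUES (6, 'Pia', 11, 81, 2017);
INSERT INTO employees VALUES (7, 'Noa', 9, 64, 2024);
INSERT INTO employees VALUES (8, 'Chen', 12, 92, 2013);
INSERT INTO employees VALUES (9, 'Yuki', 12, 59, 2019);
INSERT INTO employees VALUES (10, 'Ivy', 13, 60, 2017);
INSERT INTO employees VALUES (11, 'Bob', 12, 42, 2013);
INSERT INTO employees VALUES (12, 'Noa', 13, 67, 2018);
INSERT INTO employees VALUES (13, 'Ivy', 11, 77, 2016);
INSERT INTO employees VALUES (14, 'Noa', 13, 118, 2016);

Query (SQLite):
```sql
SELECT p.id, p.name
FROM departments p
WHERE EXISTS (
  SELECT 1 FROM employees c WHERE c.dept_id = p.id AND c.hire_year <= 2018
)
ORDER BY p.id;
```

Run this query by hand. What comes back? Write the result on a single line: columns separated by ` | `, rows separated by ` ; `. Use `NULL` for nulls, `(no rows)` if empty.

For each departments row, check whether any employees with matching dept_id has hire_year <= 2018.
Keep rows where that is true.

11 | Engineering ; 12 | HR ; 13 | Ops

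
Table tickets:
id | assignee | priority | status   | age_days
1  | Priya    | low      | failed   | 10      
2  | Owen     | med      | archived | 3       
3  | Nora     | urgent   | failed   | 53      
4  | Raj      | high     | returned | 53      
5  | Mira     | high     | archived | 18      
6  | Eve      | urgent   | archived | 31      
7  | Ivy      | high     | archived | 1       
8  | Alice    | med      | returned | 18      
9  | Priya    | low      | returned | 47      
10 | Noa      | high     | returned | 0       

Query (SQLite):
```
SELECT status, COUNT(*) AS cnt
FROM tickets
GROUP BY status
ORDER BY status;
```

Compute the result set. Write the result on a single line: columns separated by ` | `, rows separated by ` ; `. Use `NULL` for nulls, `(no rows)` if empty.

Partition tickets by status; compute COUNT(*) within each group.
  archived: ids {2, 5, 6, 7} → COUNT(*)=4
  failed: ids {1, 3} → COUNT(*)=2
  returned: ids {4, 8, 9, 10} → COUNT(*)=4

archived | 4 ; failed | 2 ; returned | 4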